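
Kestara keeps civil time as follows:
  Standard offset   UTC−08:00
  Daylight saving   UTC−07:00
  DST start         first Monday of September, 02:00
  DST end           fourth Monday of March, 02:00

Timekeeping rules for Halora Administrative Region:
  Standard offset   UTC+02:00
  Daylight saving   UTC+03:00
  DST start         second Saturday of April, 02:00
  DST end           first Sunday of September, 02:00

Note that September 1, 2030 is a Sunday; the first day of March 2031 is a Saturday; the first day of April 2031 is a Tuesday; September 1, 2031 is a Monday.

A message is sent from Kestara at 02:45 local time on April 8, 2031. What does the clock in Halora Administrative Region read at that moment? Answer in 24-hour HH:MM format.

12:45

1 September 2030 is a Sunday, so the first Monday is September 2.
1 March 2031 is a Saturday, so the first Monday is March 3 and the fourth is March 24.
April 8, 2031 does not fall between 2 September 2030 and 24 March 2031, so daylight saving is not in effect and Kestara is at UTC−08:00.
02:45 Kestara + 8h = 10:45 UTC.
1 April 2031 is a Tuesday, so the first Saturday is April 5 and the second is April 12.
1 September 2031 is a Monday, so the first Sunday is September 7.
At the standard offset (UTC+02:00), 10:45 UTC + 2h = 12:45 Halora Administrative Region standard time.
The standard-time date in Halora Administrative Region, April 8, 2031, is outside the daylight-saving period (12 April – 7 September), so Halora Administrative Region is on standard time, UTC+02:00.
10:45 UTC + 2h = 12:45 Halora Administrative Region.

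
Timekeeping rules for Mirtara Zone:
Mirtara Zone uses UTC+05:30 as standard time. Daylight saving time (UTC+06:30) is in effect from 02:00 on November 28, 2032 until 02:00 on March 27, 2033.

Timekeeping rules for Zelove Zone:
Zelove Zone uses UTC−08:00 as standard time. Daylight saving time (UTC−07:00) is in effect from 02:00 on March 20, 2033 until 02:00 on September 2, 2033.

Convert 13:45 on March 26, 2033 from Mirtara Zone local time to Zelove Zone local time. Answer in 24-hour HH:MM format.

00:15

March 26, 2033 lies within the daylight-saving period (28 November 2032 – 27 March 2033), so Mirtara Zone is on daylight time, UTC+06:30.
13:45 Mirtara Zone − 6h30m = 07:15 UTC.
At the standard offset (UTC−08:00), 07:15 UTC − 8h = 23:15 Zelove Zone standard time (rolling into the previous day, 25 March 2033).
The standard-time date in Zelove Zone, March 25, 2033, falls between 20 March and 2 September, so daylight saving is in effect and Zelove Zone is at UTC−07:00.
07:15 UTC − 7h = 00:15 Zelove Zone.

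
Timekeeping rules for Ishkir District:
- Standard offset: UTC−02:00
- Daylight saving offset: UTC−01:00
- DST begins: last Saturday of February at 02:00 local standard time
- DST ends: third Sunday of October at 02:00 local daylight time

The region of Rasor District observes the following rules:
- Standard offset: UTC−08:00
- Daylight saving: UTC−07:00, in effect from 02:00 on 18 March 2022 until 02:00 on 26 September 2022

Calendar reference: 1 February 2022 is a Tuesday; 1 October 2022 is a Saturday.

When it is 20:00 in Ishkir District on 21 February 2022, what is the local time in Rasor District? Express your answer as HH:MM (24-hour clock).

1 February 2022 is a Tuesday, so Saturdays fall on 5, 12, 19, 26; the last is February 26.
1 October 2022 is a Saturday, so the first Sunday is October 2 and the third is October 16.
Daylight saving runs 26 February – 16 October; 21 February 2022 is outside that window, so Ishkir District is on standard time at UTC−02:00.
20:00 Ishkir District + 2h = 22:00 UTC.
At the standard offset (UTC−08:00), 22:00 UTC − 8h = 14:00 Rasor District standard time.
The standard-time date in Rasor District, 21 February 2022, does not fall between 18 March and 26 September, so daylight saving is not in effect and Rasor District is at UTC−08:00.
22:00 UTC − 8h = 14:00 Rasor District.

14:00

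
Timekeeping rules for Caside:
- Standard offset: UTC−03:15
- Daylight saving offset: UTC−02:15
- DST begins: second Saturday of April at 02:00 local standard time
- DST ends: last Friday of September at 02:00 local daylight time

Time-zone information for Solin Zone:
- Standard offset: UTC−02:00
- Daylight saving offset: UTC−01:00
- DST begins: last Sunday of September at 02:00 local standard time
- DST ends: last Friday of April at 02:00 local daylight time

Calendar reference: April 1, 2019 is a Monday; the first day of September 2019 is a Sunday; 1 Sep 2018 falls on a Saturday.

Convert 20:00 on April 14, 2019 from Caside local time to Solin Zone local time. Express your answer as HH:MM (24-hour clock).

21:15

1 April 2019 is a Monday, so the first Saturday is April 6 and the second is April 13.
1 September 2019 is a Sunday, so Fridays fall on 6, 13, 20, 27; the last is September 27.
Daylight saving runs 13 April – 27 September; April 14, 2019 is inside that window, so Caside is at UTC−02:15.
20:00 Caside + 2h15m = 22:15 UTC.
1 September 2018 is a Saturday, so Sundays fall on 2, 9, 16, 23, 30; the last is September 30.
1 April 2019 is a Monday, so Fridays fall on 5, 12, 19, 26; the last is April 26.
At the standard offset (UTC−02:00), 22:15 UTC − 2h = 20:15 Solin Zone standard time.
The standard-time date in Solin Zone, April 14, 2019, lies within the daylight-saving period (30 September 2018 – 26 April 2019), so Solin Zone is on daylight time, UTC−01:00.
22:15 UTC − 1h = 21:15 Solin Zone.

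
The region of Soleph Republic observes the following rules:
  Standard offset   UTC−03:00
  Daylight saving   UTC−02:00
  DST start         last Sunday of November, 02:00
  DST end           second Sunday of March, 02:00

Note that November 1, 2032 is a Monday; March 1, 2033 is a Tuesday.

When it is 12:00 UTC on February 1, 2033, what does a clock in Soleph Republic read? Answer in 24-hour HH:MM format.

1 November 2032 is a Monday, so Sundays fall on 7, 14, 21, 28; the last is November 28.
1 March 2033 is a Tuesday, so the first Sunday is March 6 and the second is March 13.
At the standard offset (UTC−03:00), 12:00 UTC − 3h = 09:00 Soleph Republic standard time.
Daylight saving runs 28 November 2032 – 13 March 2033; the standard-time date in Soleph Republic, February 1, 2033, is inside that window, so Soleph Republic is at UTC−02:00.
12:00 UTC − 2h = 10:00 local.

10:00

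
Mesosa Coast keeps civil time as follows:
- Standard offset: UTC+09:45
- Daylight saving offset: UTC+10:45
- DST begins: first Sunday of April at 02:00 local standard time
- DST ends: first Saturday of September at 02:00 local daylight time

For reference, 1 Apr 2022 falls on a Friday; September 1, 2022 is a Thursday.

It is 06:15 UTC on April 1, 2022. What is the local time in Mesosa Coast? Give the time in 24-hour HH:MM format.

16:00

1 April 2022 is a Friday, so the first Sunday is April 3.
1 September 2022 is a Thursday, so the first Saturday is September 3.
At the standard offset (UTC+09:45), 06:15 UTC + 9h45m = 16:00 Mesosa Coast standard time.
Daylight saving runs 3 April – 3 September; the standard-time date in Mesosa Coast, April 1, 2022, is outside that window, so Mesosa Coast is on standard time at UTC+09:45.
06:15 UTC + 9h45m = 16:00 local.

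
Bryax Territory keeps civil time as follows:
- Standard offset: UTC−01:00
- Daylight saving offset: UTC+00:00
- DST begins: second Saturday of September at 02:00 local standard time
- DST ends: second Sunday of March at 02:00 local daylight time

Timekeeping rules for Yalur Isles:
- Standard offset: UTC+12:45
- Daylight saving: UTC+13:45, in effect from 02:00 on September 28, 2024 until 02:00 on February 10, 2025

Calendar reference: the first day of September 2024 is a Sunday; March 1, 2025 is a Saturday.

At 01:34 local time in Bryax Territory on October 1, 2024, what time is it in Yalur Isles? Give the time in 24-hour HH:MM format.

15:19

1 September 2024 is a Sunday, so the first Saturday is September 7 and the second is September 14.
1 March 2025 is a Saturday, so the first Sunday is March 2 and the second is March 9.
Daylight saving runs 14 September 2024 – 9 March 2025; October 1, 2024 is inside that window, so Bryax Territory is at UTC+00:00.
01:34 Bryax Territory − 0h = 01:34 UTC.
At the standard offset (UTC+12:45), 01:34 UTC + 12h45m = 14:19 Yalur Isles standard time.
The standard-time date in Yalur Isles, October 1, 2024, falls between 28 September 2024 and 10 February 2025, so daylight saving is in effect and Yalur Isles is at UTC+13:45.
01:34 UTC + 13h45m = 15:19 Yalur Isles.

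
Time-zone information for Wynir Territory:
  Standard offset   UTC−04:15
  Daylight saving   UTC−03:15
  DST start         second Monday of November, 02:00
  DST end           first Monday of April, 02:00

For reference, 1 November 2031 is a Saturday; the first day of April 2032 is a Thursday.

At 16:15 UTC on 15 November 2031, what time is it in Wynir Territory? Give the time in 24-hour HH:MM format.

13:00

1 November 2031 is a Saturday, so the first Monday is November 3 and the second is November 10.
1 April 2032 is a Thursday, so the first Monday is April 5.
At the standard offset (UTC−04:15), 16:15 UTC − 4h15m = 12:00 Wynir Territory standard time.
Daylight saving runs 10 November 2031 – 5 April 2032; the standard-time date in Wynir Territory, 15 November 2031, is inside that window, so Wynir Territory is at UTC−03:15.
16:15 UTC − 3h15m = 13:00 local.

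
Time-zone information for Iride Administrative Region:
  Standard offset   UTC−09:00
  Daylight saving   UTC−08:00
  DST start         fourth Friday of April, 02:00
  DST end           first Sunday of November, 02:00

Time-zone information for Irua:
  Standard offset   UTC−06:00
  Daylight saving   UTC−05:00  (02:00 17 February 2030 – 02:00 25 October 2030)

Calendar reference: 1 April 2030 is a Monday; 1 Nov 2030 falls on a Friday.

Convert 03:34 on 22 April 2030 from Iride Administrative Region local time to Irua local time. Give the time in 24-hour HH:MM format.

1 April 2030 is a Monday, so the first Friday is April 5 and the fourth is April 26.
1 November 2030 is a Friday, so the first Sunday is November 3.
22 April 2030 does not fall between 26 April and 3 November, so daylight saving is not in effect and Iride Administrative Region is at UTC−09:00.
03:34 Iride Administrative Region + 9h = 12:34 UTC.
At the standard offset (UTC−06:00), 12:34 UTC − 6h = 06:34 Irua standard time.
The standard-time date in Irua, 22 April 2030, falls between 17 February and 25 October, so daylight saving is in effect and Irua is at UTC−05:00.
12:34 UTC − 5h = 07:34 Irua.

07:34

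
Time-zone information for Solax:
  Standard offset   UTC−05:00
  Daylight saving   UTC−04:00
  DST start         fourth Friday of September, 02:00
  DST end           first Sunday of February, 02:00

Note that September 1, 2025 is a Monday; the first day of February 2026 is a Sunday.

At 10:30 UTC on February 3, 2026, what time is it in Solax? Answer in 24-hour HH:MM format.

05:30

1 September 2025 is a Monday, so the first Friday is September 5 and the fourth is September 26.
1 February 2026 is a Sunday, so the first Sunday is February 1.
At the standard offset (UTC−05:00), 10:30 UTC − 5h = 05:30 Solax standard time.
Daylight saving runs 26 September 2025 – 1 February 2026; the standard-time date in Solax, February 3, 2026, is outside that window, so Solax is on standard time at UTC−05:00.
10:30 UTC − 5h = 05:30 local.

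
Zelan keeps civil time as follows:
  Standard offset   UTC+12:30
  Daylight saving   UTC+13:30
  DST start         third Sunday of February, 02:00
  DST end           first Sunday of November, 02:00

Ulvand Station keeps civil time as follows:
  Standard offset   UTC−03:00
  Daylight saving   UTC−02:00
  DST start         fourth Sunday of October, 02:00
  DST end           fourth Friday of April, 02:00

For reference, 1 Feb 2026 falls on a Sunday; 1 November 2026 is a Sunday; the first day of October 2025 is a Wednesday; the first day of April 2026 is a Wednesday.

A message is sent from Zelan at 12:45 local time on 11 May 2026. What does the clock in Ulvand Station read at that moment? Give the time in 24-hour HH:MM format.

1 February 2026 is a Sunday, so the first Sunday is February 1 and the third is February 15.
1 November 2026 is a Sunday, so the first Sunday is November 1.
11 May 2026 lies within the daylight-saving period (15 February – 1 November), so Zelan is on daylight time, UTC+13:30.
12:45 Zelan − 13h30m = 23:15 UTC (rolling into the previous day, 10 May 2026).
1 October 2025 is a Wednesday, so the first Sunday is October 5 and the fourth is October 26.
1 April 2026 is a Wednesday, so the first Friday is April 3 and the fourth is April 24.
At the standard offset (UTC−03:00), 23:15 UTC − 3h = 20:15 Ulvand Station standard time.
The standard-time date in Ulvand Station, 10 May 2026, does not fall between 26 October 2025 and 24 April 2026, so daylight saving is not in effect and Ulvand Station is at UTC−03:00.
23:15 UTC − 3h = 20:15 Ulvand Station.

20:15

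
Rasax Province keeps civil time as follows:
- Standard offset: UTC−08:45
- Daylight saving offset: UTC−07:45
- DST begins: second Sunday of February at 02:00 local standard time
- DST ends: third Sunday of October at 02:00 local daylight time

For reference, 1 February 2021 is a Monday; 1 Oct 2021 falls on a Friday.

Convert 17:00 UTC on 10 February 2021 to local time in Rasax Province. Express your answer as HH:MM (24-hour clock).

1 February 2021 is a Monday, so the first Sunday is February 7 and the second is February 14.
1 October 2021 is a Friday, so the first Sunday is October 3 and the third is October 17.
At the standard offset (UTC−08:45), 17:00 UTC − 8h45m = 08:15 Rasax Province standard time.
Daylight saving runs 14 February – 17 October; the standard-time date in Rasax Province, 10 February 2021, is outside that window, so Rasax Province is on standard time at UTC−08:45.
17:00 UTC − 8h45m = 08:15 local.

08:15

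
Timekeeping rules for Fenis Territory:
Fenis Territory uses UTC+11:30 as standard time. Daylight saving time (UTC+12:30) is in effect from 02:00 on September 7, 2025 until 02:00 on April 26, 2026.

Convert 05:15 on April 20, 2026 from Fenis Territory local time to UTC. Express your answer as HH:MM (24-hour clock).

16:45

Daylight saving runs 7 September 2025 – 26 April 2026; April 20, 2026 is inside that window, so Fenis Territory is at UTC+12:30.
05:15 local − 12h30m = 16:45 UTC (rolling into the previous day, 19 April 2026).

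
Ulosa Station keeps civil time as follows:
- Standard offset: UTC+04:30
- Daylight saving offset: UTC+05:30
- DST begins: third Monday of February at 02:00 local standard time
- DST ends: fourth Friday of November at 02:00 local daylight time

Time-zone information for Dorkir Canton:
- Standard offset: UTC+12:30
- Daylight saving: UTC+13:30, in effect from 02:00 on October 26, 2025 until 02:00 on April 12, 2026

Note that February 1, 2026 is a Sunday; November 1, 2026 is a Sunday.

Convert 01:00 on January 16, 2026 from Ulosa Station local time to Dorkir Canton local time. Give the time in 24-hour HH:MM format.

1 February 2026 is a Sunday, so the first Monday is February 2 and the third is February 16.
1 November 2026 is a Sunday, so the first Friday is November 6 and the fourth is November 27.
Daylight saving runs 16 February – 27 November; January 16, 2026 is outside that window, so Ulosa Station is on standard time at UTC+04:30.
01:00 Ulosa Station − 4h30m = 20:30 UTC (rolling into the previous day, 15 January 2026).
At the standard offset (UTC+12:30), 20:30 UTC + 12h30m = 09:00 Dorkir Canton standard time (rolling into the next day, 16 January 2026).
The standard-time date in Dorkir Canton, January 16, 2026, falls between 26 October 2025 and 12 April 2026, so daylight saving is in effect and Dorkir Canton is at UTC+13:30.
20:30 UTC + 13h30m = 10:00 Dorkir Canton (rolling into the next day, 16 January 2026).

10:00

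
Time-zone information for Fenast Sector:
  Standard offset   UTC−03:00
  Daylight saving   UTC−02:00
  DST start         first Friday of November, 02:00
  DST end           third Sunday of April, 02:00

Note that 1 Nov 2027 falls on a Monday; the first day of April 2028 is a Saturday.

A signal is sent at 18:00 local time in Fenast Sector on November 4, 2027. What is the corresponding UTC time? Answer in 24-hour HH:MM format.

21:00

1 November 2027 is a Monday, so the first Friday is November 5.
1 April 2028 is a Saturday, so the first Sunday is April 2 and the third is April 16.
Daylight saving runs 5 November 2027 – 16 April 2028; November 4, 2027 is outside that window, so Fenast Sector is on standard time at UTC−03:00.
18:00 local + 3h = 21:00 UTC.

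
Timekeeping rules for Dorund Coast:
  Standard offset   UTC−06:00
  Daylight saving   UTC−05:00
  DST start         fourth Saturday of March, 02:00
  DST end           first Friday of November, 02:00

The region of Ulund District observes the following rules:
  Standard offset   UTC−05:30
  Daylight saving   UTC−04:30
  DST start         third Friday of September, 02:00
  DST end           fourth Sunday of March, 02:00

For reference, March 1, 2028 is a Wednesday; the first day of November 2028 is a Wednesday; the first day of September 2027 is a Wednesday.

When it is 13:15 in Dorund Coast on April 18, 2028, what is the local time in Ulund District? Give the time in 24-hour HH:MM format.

1 March 2028 is a Wednesday, so the first Saturday is March 4 and the fourth is March 25.
1 November 2028 is a Wednesday, so the first Friday is November 3.
April 18, 2028 falls between 25 March and 3 November, so daylight saving is in effect and Dorund Coast is at UTC−05:00.
13:15 Dorund Coast + 5h = 18:15 UTC.
1 September 2027 is a Wednesday, so the first Friday is September 3 and the third is September 17.
1 March 2028 is a Wednesday, so the first Sunday is March 5 and the fourth is March 26.
At the standard offset (UTC−05:30), 18:15 UTC − 5h30m = 12:45 Ulund District standard time.
Daylight saving runs 17 September 2027 – 26 March 2028; the standard-time date in Ulund District, April 18, 2028, is outside that window, so Ulund District is on standard time at UTC−05:30.
18:15 UTC − 5h30m = 12:45 Ulund District.

12:45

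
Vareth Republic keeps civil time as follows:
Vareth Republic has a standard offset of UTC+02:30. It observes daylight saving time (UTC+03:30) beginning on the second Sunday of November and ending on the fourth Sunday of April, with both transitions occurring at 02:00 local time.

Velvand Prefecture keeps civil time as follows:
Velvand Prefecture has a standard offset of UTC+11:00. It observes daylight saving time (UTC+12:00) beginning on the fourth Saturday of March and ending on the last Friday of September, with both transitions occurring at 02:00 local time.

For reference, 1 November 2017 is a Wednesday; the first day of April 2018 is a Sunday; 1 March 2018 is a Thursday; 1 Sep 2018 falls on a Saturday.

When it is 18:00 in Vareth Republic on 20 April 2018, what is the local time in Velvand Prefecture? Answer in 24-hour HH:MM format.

1 November 2017 is a Wednesday, so the first Sunday is November 5 and the second is November 12.
1 April 2018 is a Sunday, so the first Sunday is April 1 and the fourth is April 22.
20 April 2018 lies within the daylight-saving period (12 November 2017 – 22 April 2018), so Vareth Republic is on daylight time, UTC+03:30.
18:00 Vareth Republic − 3h30m = 14:30 UTC.
1 March 2018 is a Thursday, so the first Saturday is March 3 and the fourth is March 24.
1 September 2018 is a Saturday, so Fridays fall on 7, 14, 21, 28; the last is September 28.
At the standard offset (UTC+11:00), 14:30 UTC + 11h = 01:30 Velvand Prefecture standard time (rolling into the next day, 21 April 2018).
The standard-time date in Velvand Prefecture, 21 April 2018, lies within the daylight-saving period (24 March – 28 September), so Velvand Prefecture is on daylight time, UTC+12:00.
14:30 UTC + 12h = 02:30 Velvand Prefecture (rolling into the next day, 21 April 2018).

02:30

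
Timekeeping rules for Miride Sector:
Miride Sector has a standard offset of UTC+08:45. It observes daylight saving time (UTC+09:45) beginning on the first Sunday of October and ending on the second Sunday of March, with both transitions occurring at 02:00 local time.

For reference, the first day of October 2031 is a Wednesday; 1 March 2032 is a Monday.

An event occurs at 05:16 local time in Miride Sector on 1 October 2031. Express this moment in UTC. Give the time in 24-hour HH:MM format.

1 October 2031 is a Wednesday, so the first Sunday is October 5.
1 March 2032 is a Monday, so the first Sunday is March 7 and the second is March 14.
1 October 2031 is outside the daylight-saving period (5 October 2031 – 14 March 2032), so Miride Sector is on standard time, UTC+08:45.
05:16 local − 8h45m = 20:31 UTC (rolling into the previous day, 30 September 2031).

20:31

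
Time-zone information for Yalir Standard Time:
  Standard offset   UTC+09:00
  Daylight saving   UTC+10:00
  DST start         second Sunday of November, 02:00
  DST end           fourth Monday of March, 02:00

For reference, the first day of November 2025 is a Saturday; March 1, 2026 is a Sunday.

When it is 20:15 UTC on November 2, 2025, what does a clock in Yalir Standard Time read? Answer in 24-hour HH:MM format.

1 November 2025 is a Saturday, so the first Sunday is November 2 and the second is November 9.
1 March 2026 is a Sunday, so the first Monday is March 2 and the fourth is March 23.
At the standard offset (UTC+09:00), 20:15 UTC + 9h = 05:15 Yalir Standard Time standard time (rolling into the next day, 3 November 2025).
The standard-time date in Yalir Standard Time, November 3, 2025, is outside the daylight-saving period (9 November 2025 – 23 March 2026), so Yalir Standard Time is on standard time, UTC+09:00.
20:15 UTC + 9h = 05:15 local (rolling into the next day, 3 November 2025).

05:15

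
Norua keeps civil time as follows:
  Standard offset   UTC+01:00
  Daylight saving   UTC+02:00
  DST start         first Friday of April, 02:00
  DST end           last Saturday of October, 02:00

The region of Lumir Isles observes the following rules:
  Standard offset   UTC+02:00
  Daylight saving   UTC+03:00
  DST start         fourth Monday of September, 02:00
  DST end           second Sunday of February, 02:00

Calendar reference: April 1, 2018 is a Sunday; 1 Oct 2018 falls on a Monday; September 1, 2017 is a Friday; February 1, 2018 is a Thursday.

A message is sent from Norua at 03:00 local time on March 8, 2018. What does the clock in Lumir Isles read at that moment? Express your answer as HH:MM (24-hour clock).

04:00

1 April 2018 is a Sunday, so the first Friday is April 6.
1 October 2018 is a Monday, so Saturdays fall on 6, 13, 20, 27; the last is October 27.
March 8, 2018 does not fall between 6 April and 27 October, so daylight saving is not in effect and Norua is at UTC+01:00.
03:00 Norua − 1h = 02:00 UTC.
1 September 2017 is a Friday, so the first Monday is September 4 and the fourth is September 25.
1 February 2018 is a Thursday, so the first Sunday is February 4 and the second is February 11.
At the standard offset (UTC+02:00), 02:00 UTC + 2h = 04:00 Lumir Isles standard time.
The standard-time date in Lumir Isles, March 8, 2018, is outside the daylight-saving period (25 September 2017 – 11 February 2018), so Lumir Isles is on standard time, UTC+02:00.
02:00 UTC + 2h = 04:00 Lumir Isles.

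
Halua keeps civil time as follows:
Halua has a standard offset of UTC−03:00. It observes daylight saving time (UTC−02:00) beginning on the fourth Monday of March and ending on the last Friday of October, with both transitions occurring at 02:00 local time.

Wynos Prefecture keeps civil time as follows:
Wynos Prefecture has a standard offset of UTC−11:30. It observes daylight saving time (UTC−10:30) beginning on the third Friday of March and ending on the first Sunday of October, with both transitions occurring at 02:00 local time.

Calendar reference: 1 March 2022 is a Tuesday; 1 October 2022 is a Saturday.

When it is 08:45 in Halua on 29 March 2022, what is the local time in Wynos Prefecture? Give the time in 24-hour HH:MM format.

1 March 2022 is a Tuesday, so the first Monday is March 7 and the fourth is March 28.
1 October 2022 is a Saturday, so Fridays fall on 7, 14, 21, 28; the last is October 28.
29 March 2022 falls between 28 March and 28 October, so daylight saving is in effect and Halua is at UTC−02:00.
08:45 Halua + 2h = 10:45 UTC.
1 March 2022 is a Tuesday, so the first Friday is March 4 and the third is March 18.
1 October 2022 is a Saturday, so the first Sunday is October 2.
At the standard offset (UTC−11:30), 10:45 UTC − 11h30m = 23:15 Wynos Prefecture standard time (rolling into the previous day, 28 March 2022).
The standard-time date in Wynos Prefecture, 28 March 2022, lies within the daylight-saving period (18 March – 2 October), so Wynos Prefecture is on daylight time, UTC−10:30.
10:45 UTC − 10h30m = 00:15 Wynos Prefecture.

00:15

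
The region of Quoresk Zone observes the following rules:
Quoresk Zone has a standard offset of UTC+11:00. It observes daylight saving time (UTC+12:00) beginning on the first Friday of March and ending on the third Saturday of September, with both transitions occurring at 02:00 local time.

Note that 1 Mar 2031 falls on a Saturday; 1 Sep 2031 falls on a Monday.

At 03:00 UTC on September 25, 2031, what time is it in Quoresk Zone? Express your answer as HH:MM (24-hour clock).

14:00

1 March 2031 is a Saturday, so the first Friday is March 7.
1 September 2031 is a Monday, so the first Saturday is September 6 and the third is September 20.
At the standard offset (UTC+11:00), 03:00 UTC + 11h = 14:00 Quoresk Zone standard time.
The standard-time date in Quoresk Zone, September 25, 2031, does not fall between 7 March and 20 September, so daylight saving is not in effect and Quoresk Zone is at UTC+11:00.
03:00 UTC + 11h = 14:00 local.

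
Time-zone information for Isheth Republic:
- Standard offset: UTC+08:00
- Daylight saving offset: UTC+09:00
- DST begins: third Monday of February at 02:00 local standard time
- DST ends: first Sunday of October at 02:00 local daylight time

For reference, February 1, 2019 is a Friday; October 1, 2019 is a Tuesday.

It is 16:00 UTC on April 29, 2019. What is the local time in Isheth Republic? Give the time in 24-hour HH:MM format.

1 February 2019 is a Friday, so the first Monday is February 4 and the third is February 18.
1 October 2019 is a Tuesday, so the first Sunday is October 6.
At the standard offset (UTC+08:00), 16:00 UTC + 8h = 00:00 Isheth Republic standard time (rolling into the next day, 30 April 2019).
Daylight saving runs 18 February – 6 October; the standard-time date in Isheth Republic, April 30, 2019, is inside that window, so Isheth Republic is at UTC+09:00.
16:00 UTC + 9h = 01:00 local (rolling into the next day, 30 April 2019).

01:00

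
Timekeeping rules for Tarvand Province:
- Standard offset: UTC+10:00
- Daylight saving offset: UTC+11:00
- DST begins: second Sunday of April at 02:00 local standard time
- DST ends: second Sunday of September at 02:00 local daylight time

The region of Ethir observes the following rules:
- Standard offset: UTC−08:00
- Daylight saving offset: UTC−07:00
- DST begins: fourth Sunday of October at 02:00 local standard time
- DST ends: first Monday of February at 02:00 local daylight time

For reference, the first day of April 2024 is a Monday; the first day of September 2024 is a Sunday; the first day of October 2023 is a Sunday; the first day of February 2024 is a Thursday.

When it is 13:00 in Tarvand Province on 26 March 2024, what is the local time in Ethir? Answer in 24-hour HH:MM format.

19:00

1 April 2024 is a Monday, so the first Sunday is April 7 and the second is April 14.
1 September 2024 is a Sunday, so the first Sunday is September 1 and the second is September 8.
Daylight saving runs 14 April – 8 September; 26 March 2024 is outside that window, so Tarvand Province is on standard time at UTC+10:00.
13:00 Tarvand Province − 10h = 03:00 UTC.
1 October 2023 is a Sunday, so the first Sunday is October 1 and the fourth is October 22.
1 February 2024 is a Thursday, so the first Monday is February 5.
At the standard offset (UTC−08:00), 03:00 UTC − 8h = 19:00 Ethir standard time (rolling into the previous day, 25 March 2024).
The standard-time date in Ethir, 25 March 2024, does not fall between 22 October 2023 and 5 February 2024, so daylight saving is not in effect and Ethir is at UTC−08:00.
03:00 UTC − 8h = 19:00 Ethir (rolling into the previous day, 25 March 2024).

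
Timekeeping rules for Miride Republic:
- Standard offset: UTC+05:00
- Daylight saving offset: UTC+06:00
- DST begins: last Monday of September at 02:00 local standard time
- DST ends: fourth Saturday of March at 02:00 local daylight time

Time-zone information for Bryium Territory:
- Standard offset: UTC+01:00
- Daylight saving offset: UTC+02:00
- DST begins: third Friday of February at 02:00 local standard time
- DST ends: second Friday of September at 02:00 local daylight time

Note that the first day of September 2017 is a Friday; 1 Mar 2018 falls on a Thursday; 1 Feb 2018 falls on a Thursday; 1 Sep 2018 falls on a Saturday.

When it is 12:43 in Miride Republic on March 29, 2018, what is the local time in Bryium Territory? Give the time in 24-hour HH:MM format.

1 September 2017 is a Friday, so Mondays fall on 4, 11, 18, 25; the last is September 25.
1 March 2018 is a Thursday, so the first Saturday is March 3 and the fourth is March 24.
March 29, 2018 does not fall between 25 September 2017 and 24 March 2018, so daylight saving is not in effect and Miride Republic is at UTC+05:00.
12:43 Miride Republic − 5h = 07:43 UTC.
1 February 2018 is a Thursday, so the first Friday is February 2 and the third is February 16.
1 September 2018 is a Saturday, so the first Friday is September 7 and the second is September 14.
At the standard offset (UTC+01:00), 07:43 UTC + 1h = 08:43 Bryium Territory standard time.
The standard-time date in Bryium Territory, March 29, 2018, lies within the daylight-saving period (16 February – 14 September), so Bryium Territory is on daylight time, UTC+02:00.
07:43 UTC + 2h = 09:43 Bryium Territory.

09:43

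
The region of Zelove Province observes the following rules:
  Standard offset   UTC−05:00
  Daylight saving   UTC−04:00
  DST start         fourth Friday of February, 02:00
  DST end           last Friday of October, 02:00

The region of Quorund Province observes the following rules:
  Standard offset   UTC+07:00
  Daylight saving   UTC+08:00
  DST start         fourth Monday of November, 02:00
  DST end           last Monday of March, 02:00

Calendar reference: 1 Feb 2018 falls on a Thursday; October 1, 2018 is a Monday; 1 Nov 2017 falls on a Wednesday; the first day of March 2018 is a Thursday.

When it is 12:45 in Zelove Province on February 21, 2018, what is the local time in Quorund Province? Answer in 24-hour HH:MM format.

1 February 2018 is a Thursday, so the first Friday is February 2 and the fourth is February 23.
1 October 2018 is a Monday, so Fridays fall on 5, 12, 19, 26; the last is October 26.
February 21, 2018 is outside the daylight-saving period (23 February – 26 October), so Zelove Province is on standard time, UTC−05:00.
12:45 Zelove Province + 5h = 17:45 UTC.
1 November 2017 is a Wednesday, so the first Monday is November 6 and the fourth is November 27.
1 March 2018 is a Thursday, so Mondays fall on 5, 12, 19, 26; the last is March 26.
At the standard offset (UTC+07:00), 17:45 UTC + 7h = 00:45 Quorund Province standard time (rolling into the next day, 22 February 2018).
Daylight saving runs 27 November 2017 – 26 March 2018; the standard-time date in Quorund Province, February 22, 2018, is inside that window, so Quorund Province is at UTC+08:00.
17:45 UTC + 8h = 01:45 Quorund Province (rolling into the next day, 22 February 2018).

01:45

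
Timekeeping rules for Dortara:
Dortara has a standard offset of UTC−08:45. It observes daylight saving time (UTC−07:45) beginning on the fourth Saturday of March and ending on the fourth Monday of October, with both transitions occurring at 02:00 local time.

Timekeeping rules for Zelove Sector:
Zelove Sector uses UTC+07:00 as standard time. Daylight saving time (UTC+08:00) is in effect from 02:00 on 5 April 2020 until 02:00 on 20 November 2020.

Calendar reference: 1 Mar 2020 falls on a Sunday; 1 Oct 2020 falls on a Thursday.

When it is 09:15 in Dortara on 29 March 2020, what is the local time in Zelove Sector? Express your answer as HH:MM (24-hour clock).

00:00

1 March 2020 is a Sunday, so the first Saturday is March 7 and the fourth is March 28.
1 October 2020 is a Thursday, so the first Monday is October 5 and the fourth is October 26.
29 March 2020 falls between 28 March and 26 October, so daylight saving is in effect and Dortara is at UTC−07:45.
09:15 Dortara + 7h45m = 17:00 UTC.
At the standard offset (UTC+07:00), 17:00 UTC + 7h = 00:00 Zelove Sector standard time (rolling into the next day, 30 March 2020).
The standard-time date in Zelove Sector, 30 March 2020, is outside the daylight-saving period (5 April – 20 November), so Zelove Sector is on standard time, UTC+07:00.
17:00 UTC + 7h = 00:00 Zelove Sector (rolling into the next day, 30 March 2020).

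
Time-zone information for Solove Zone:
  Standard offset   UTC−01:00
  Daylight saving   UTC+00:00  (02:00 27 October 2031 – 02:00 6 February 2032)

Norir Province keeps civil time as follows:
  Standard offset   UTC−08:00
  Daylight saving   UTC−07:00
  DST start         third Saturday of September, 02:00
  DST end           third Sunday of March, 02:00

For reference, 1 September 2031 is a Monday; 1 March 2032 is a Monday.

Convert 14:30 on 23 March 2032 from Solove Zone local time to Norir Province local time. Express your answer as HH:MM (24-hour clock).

Daylight saving runs 27 October 2031 – 6 February 2032; 23 March 2032 is outside that window, so Solove Zone is on standard time at UTC−01:00.
14:30 Solove Zone + 1h = 15:30 UTC.
1 September 2031 is a Monday, so the first Saturday is September 6 and the third is September 20.
1 March 2032 is a Monday, so the first Sunday is March 7 and the third is March 21.
At the standard offset (UTC−08:00), 15:30 UTC − 8h = 07:30 Norir Province standard time.
The standard-time date in Norir Province, 23 March 2032, is outside the daylight-saving period (20 September 2031 – 21 March 2032), so Norir Province is on standard time, UTC−08:00.
15:30 UTC − 8h = 07:30 Norir Province.

07:30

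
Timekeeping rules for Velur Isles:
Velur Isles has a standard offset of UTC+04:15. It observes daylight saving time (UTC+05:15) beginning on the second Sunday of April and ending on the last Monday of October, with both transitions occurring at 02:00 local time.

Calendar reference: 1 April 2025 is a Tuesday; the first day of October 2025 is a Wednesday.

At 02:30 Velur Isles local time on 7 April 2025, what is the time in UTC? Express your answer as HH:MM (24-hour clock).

22:15

1 April 2025 is a Tuesday, so the first Sunday is April 6 and the second is April 13.
1 October 2025 is a Wednesday, so Mondays fall on 6, 13, 20, 27; the last is October 27.
7 April 2025 does not fall between 13 April and 27 October, so daylight saving is not in effect and Velur Isles is at UTC+04:15.
02:30 local − 4h15m = 22:15 UTC (rolling into the previous day, 6 April 2025).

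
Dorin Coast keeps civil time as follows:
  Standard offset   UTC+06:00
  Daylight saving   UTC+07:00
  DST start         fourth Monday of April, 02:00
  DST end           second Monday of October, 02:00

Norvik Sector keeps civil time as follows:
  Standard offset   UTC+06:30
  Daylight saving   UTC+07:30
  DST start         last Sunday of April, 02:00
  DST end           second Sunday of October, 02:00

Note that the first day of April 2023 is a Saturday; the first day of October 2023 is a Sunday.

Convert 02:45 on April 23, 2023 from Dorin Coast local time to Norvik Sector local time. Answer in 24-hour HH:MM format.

1 April 2023 is a Saturday, so the first Monday is April 3 and the fourth is April 24.
1 October 2023 is a Sunday, so the first Monday is October 2 and the second is October 9.
April 23, 2023 is outside the daylight-saving period (24 April – 9 October), so Dorin Coast is on standard time, UTC+06:00.
02:45 Dorin Coast − 6h = 20:45 UTC (rolling into the previous day, 22 April 2023).
1 April 2023 is a Saturday, so Sundays fall on 2, 9, 16, 23, 30; the last is April 30.
1 October 2023 is a Sunday, so the first Sunday is October 1 and the second is October 8.
At the standard offset (UTC+06:30), 20:45 UTC + 6h30m = 03:15 Norvik Sector standard time (rolling into the next day, 23 April 2023).
Daylight saving runs 30 April – 8 October; the standard-time date in Norvik Sector, April 23, 2023, is outside that window, so Norvik Sector is on standard time at UTC+06:30.
20:45 UTC + 6h30m = 03:15 Norvik Sector (rolling into the next day, 23 April 2023).

03:15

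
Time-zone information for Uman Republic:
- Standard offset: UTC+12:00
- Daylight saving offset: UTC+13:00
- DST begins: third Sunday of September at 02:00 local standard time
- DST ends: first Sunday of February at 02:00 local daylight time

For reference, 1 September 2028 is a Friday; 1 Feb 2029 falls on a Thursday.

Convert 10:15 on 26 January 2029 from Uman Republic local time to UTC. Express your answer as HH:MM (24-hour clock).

1 September 2028 is a Friday, so the first Sunday is September 3 and the third is September 17.
1 February 2029 is a Thursday, so the first Sunday is February 4.
26 January 2029 lies within the daylight-saving period (17 September 2028 – 4 February 2029), so Uman Republic is on daylight time, UTC+13:00.
10:15 local − 13h = 21:15 UTC (rolling into the previous day, 25 January 2029).

21:15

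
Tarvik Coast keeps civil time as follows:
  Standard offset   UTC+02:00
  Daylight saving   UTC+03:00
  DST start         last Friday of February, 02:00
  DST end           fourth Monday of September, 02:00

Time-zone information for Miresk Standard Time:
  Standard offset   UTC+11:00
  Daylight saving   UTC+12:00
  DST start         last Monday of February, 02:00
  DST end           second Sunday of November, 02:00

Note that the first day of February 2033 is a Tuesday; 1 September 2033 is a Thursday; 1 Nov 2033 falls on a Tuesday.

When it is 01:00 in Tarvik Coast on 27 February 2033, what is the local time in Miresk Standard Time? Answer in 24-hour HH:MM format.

1 February 2033 is a Tuesday, so Fridays fall on 4, 11, 18, 25; the last is February 25.
1 September 2033 is a Thursday, so the first Monday is September 5 and the fourth is September 26.
27 February 2033 lies within the daylight-saving period (25 February – 26 September), so Tarvik Coast is on daylight time, UTC+03:00.
01:00 Tarvik Coast − 3h = 22:00 UTC (rolling into the previous day, 26 February 2033).
1 February 2033 is a Tuesday, so Mondays fall on 7, 14, 21, 28; the last is February 28.
1 November 2033 is a Tuesday, so the first Sunday is November 6 and the second is November 13.
At the standard offset (UTC+11:00), 22:00 UTC + 11h = 09:00 Miresk Standard Time standard time (rolling into the next day, 27 February 2033).
The standard-time date in Miresk Standard Time, 27 February 2033, is outside the daylight-saving period (28 February – 13 November), so Miresk Standard Time is on standard time, UTC+11:00.
22:00 UTC + 11h = 09:00 Miresk Standard Time (rolling into the next day, 27 February 2033).

09:00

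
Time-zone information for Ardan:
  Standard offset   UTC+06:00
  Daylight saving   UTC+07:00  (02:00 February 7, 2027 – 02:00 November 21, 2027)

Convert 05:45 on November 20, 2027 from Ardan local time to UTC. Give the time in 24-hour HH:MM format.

22:45

Daylight saving runs 7 February – 21 November; November 20, 2027 is inside that window, so Ardan is at UTC+07:00.
05:45 local − 7h = 22:45 UTC (rolling into the previous day, 19 November 2027).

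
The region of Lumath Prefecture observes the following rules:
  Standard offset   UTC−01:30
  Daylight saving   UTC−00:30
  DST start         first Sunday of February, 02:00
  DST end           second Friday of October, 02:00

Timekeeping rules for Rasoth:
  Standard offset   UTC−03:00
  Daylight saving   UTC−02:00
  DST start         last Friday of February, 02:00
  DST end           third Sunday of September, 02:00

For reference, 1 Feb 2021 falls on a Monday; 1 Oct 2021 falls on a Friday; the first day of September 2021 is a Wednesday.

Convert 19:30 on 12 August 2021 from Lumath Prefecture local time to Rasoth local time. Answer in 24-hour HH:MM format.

1 February 2021 is a Monday, so the first Sunday is February 7.
1 October 2021 is a Friday, so the first Friday is October 1 and the second is October 8.
Daylight saving runs 7 February – 8 October; 12 August 2021 is inside that window, so Lumath Prefecture is at UTC−00:30.
19:30 Lumath Prefecture + 0h30m = 20:00 UTC.
1 February 2021 is a Monday, so Fridays fall on 5, 12, 19, 26; the last is February 26.
1 September 2021 is a Wednesday, so the first Sunday is September 5 and the third is September 19.
At the standard offset (UTC−03:00), 20:00 UTC − 3h = 17:00 Rasoth standard time.
The standard-time date in Rasoth, 12 August 2021, lies within the daylight-saving period (26 February – 19 September), so Rasoth is on daylight time, UTC−02:00.
20:00 UTC − 2h = 18:00 Rasoth.

18:00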